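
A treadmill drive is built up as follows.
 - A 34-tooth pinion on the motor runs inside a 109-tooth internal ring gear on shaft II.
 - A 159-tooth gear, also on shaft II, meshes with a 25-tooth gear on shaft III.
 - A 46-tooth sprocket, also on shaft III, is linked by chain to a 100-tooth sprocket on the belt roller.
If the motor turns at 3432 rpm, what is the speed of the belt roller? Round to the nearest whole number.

3132 rpm

the motor → shaft II (internal gear, 109/34): 3432 ÷ 3.2059 = 1070.5 rpm
shaft II → shaft III (gear mesh, 25/159): 1070.5 ÷ 0.15723 = 6808.6 rpm
shaft III → the belt roller (chain, 100/46): 6808.6 ÷ 2.1739 = 3131.9 rpm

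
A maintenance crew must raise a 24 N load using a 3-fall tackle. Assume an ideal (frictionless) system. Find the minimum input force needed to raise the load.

Block-and-tackle MA = number of supporting rope parts = 3.
Effort = load / MA = 24 / 3 = 8 N.

8 N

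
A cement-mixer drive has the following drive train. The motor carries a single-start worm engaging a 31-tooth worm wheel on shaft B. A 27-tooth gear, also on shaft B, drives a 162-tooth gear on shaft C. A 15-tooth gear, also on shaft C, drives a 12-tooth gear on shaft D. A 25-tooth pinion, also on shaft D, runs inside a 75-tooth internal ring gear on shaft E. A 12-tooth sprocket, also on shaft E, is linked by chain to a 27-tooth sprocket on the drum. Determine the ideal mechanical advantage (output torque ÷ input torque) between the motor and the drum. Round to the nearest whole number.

1004

Each stage contributes driven/driver: worm 31/1 = 31, gear mesh 162/27 = 6, gear mesh 12/15 = 0.8, internal gear 75/25 = 3, chain 27/12 = 2.25.
Overall: 31 × 6 × 0.8 × 3 × 2.25 = 1004.4.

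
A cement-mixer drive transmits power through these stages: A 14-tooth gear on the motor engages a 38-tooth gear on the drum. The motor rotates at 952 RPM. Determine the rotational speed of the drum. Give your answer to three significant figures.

gear mesh 38/14 = 2.7143 → 952/2.7143 = 350.74 RPM

351 RPM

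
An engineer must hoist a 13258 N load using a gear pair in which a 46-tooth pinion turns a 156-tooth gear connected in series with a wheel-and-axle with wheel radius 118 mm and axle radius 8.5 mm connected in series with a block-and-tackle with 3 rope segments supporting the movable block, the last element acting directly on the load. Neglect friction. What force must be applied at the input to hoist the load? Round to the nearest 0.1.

93.9 N

Gear pair MA = 156/46 = 3.3913.
Wheel-and-axle MA = R/r = 118/8.5 = 13.882.
Block-and-tackle MA = number of supporting rope parts = 3.
Combined ideal MA = 3.3913 × 13.882 × 3 = 141.24.
Effort = load / MA = 13258 / 141.24 = 93.87 N.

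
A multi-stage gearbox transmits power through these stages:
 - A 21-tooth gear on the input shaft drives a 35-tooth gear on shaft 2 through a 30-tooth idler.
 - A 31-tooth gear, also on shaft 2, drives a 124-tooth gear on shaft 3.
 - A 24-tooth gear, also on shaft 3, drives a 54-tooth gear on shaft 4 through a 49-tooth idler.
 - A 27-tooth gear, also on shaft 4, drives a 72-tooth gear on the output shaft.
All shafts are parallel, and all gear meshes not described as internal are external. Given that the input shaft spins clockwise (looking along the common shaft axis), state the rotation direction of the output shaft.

clockwise

the input shaft → shaft 2: driver → idler → driven is 2 external meshes, 2 reversals → CW.
shaft 2 → shaft 3: external mesh, 1 reversal → CCW.
shaft 3 → shaft 4: driver → idler → driven is 2 external meshes, 2 reversals → CCW.
shaft 4 → the output shaft: external mesh, 1 reversal → CW.
6 reversals in total — an even number — so the output shaft turns the same way as the input shaft.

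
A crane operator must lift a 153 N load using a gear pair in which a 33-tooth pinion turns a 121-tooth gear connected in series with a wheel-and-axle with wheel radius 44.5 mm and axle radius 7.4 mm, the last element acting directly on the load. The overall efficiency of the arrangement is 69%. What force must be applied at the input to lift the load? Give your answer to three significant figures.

Gear pair MA = 121/33 = 3.6667.
Wheel-and-axle MA = R/r = 44.5/7.4 = 6.0135.
Combined ideal MA = 3.6667 × 6.0135 = 22.05.
Actual MA = 22.05 × 0.69 = 15.214.
Effort = load / actual MA = 153 / 15.214 = 10.056 N.

10.1 N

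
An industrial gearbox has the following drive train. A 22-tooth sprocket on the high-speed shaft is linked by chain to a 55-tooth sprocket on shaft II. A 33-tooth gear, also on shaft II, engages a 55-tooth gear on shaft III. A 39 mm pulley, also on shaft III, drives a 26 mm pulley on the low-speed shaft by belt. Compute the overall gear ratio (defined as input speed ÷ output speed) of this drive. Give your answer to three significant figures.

2.78

Each stage contributes driven/driver: chain 55/22 = 2.5, gear mesh 55/33 = 1.6667, belt 26/39 = 0.66667.
Overall: 2.5 × 1.6667 × 0.66667 = 2.7778.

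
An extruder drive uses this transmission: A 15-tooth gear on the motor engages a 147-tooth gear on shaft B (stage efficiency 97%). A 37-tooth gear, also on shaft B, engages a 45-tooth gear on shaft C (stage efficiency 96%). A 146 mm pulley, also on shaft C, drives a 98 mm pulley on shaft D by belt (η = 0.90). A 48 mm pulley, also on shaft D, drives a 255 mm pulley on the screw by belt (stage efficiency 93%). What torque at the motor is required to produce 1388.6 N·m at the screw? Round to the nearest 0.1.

41.9 N·m

Overall ratio R = 9.8 × 1.2162 × 0.67123 × 5.3125 = 42.502; overall efficiency η = 0.97 × 0.96 × 0.90 × 0.93 = 0.7794.
Input torque = output torque / (R × η) = 1388.6 / (42.502 × 0.7794) = 41.918 N·m.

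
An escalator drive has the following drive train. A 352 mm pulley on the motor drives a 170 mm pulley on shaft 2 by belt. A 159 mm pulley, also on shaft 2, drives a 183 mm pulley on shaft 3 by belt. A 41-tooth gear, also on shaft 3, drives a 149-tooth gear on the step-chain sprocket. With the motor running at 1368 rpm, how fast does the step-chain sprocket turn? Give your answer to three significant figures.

Belt: ratio = 170/352 = 0.48295, so shaft 2 turns at 1368 / 0.48295 = 2832.6 rpm.
Belt: ratio = 183/159 = 1.1509, so shaft 3 turns at 2832.6 / 1.1509 = 2461.1 rpm.
Gear mesh: ratio = 149/41 = 3.6341, so the step-chain sprocket turns at 2461.1 / 3.6341 = 677.21 rpm.

677 rpm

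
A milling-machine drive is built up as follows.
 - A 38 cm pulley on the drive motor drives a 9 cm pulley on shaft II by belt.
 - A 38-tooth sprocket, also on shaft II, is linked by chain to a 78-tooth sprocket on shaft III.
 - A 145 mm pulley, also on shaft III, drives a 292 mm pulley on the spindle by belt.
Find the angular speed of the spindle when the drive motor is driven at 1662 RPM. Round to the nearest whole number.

belt 9/38 = 0.23684 → 1662/0.23684 = 7017.3 RPM
chain 78/38 = 2.0526 → 7017.3/2.0526 = 3418.7 RPM
belt 292/145 = 2.0138 → 3418.7/2.0138 = 1697.6 RPM

1698 RPM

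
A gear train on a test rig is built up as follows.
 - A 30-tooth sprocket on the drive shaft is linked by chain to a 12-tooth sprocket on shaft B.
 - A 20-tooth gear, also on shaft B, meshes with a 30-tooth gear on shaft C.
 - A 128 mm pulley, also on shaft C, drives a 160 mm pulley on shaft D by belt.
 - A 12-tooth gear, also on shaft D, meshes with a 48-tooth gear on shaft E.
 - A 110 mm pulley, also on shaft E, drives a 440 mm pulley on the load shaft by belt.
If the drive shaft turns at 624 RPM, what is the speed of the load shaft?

the drive shaft → shaft B (chain, 12/30): 624 ÷ 0.4 = 1560 RPM
shaft B → shaft C (gear mesh, 30/20): 1560 ÷ 1.5 = 1040 RPM
shaft C → shaft D (belt, 160/128): 1040 ÷ 1.25 = 832 RPM
shaft D → shaft E (gear mesh, 48/12): 832 ÷ 4 = 208 RPM
shaft E → the load shaft (belt, 440/110): 208 ÷ 4 = 52 RPM

52 RPM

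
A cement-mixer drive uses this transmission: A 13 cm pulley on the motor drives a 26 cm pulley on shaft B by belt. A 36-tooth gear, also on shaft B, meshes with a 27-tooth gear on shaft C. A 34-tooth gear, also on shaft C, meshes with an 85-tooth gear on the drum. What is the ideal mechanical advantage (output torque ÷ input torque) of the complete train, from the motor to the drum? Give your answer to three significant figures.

Each stage contributes driven/driver: belt 26/13 = 2, gear mesh 27/36 = 0.75, gear mesh 85/34 = 2.5.
Overall: 2 × 0.75 × 2.5 = 3.75.

3.75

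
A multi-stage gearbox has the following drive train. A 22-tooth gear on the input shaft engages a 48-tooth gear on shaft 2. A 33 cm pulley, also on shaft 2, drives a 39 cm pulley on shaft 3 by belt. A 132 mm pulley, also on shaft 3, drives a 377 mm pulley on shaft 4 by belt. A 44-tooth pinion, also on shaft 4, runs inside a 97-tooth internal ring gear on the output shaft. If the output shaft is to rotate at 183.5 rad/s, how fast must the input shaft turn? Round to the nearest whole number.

2979 rad/s

Overall ratio R = 2.1818 × 1.1818 × 2.8561 × 2.2045 = 16.235.
Required input speed = output speed × R = 183.5 × 16.235 = 2979.1 rad/s.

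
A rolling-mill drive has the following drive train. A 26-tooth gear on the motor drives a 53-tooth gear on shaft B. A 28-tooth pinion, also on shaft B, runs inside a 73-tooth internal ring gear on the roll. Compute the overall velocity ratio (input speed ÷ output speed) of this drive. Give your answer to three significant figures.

5.31

Each stage contributes driven/driver: gear mesh 53/26 = 2.0385, internal gear 73/28 = 2.6071.
Overall: 2.0385 × 2.6071 = 5.3146.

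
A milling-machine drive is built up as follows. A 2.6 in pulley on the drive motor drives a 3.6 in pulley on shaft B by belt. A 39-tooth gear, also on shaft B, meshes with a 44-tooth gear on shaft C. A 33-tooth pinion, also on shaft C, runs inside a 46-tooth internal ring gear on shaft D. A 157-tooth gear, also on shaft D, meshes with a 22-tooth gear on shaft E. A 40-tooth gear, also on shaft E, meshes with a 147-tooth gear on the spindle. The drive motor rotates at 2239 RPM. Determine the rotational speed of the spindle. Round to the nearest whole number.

1997 RPM

Belt: ratio = 3.6/2.6 = 1.3846, so shaft B turns at 2239 / 1.3846 = 1617.1 RPM.
Gear mesh: ratio = 44/39 = 1.1282, so shaft C turns at 1617.1 / 1.1282 = 1433.3 RPM.
Internal gear: ratio = 46/33 = 1.3939, so shaft D turns at 1433.3 / 1.3939 = 1028.2 RPM.
Gear mesh: ratio = 22/157 = 0.14013, so shaft E turns at 1028.2 / 0.14013 = 7337.9 RPM.
Gear mesh: ratio = 147/40 = 3.675, so the spindle turns at 7337.9 / 3.675 = 1996.7 RPM.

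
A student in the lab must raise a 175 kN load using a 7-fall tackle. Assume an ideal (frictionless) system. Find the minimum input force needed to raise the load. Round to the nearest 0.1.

25.0 kN

Block-and-tackle MA = number of supporting rope parts = 7.
Effort = load / MA = 175 / 7 = 25 kN.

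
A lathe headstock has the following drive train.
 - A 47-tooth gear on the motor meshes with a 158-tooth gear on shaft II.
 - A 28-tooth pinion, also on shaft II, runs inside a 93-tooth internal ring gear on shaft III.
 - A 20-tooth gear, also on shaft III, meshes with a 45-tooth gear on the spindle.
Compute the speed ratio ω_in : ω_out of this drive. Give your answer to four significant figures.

Each stage contributes driven/driver: gear mesh 158/47 = 3.3617, internal gear 93/28 = 3.3214, gear mesh 45/20 = 2.25.
Overall: 3.3617 × 3.3214 × 2.25 = 25.123.

25.12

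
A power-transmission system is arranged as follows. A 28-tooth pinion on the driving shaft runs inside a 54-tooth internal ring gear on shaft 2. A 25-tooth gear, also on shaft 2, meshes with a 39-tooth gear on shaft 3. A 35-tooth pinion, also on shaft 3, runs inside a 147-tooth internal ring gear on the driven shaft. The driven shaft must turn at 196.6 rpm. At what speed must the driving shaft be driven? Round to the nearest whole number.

2484 rpm

Overall ratio R = 1.9286 × 1.56 × 4.2 = 12.636.
Required input speed = output speed × R = 196.6 × 12.636 = 2484.2 rpm.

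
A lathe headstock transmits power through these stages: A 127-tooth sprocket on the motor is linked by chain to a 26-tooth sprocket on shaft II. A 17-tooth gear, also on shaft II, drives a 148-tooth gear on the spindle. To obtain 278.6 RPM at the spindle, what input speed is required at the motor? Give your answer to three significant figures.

Overall ratio R = 0.20472 × 8.7059 = 1.7823.
Required input speed = output speed × R = 278.6 × 1.7823 = 496.55 RPM.

497 RPM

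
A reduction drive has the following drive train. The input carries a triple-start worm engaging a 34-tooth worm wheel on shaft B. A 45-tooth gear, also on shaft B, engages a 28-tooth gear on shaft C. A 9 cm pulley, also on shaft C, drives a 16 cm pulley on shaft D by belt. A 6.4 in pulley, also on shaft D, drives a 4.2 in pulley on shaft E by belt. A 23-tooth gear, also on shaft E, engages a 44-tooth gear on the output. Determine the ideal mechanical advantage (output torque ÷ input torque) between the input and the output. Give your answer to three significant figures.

Each stage contributes driven/driver: worm 34/3 = 11.333, gear mesh 28/45 = 0.62222, belt 16/9 = 1.7778, belt 4.2/6.4 = 0.65625, gear mesh 44/23 = 1.913.
Overall: 11.333 × 0.62222 × 1.7778 × 0.65625 × 1.913 = 15.739.

15.7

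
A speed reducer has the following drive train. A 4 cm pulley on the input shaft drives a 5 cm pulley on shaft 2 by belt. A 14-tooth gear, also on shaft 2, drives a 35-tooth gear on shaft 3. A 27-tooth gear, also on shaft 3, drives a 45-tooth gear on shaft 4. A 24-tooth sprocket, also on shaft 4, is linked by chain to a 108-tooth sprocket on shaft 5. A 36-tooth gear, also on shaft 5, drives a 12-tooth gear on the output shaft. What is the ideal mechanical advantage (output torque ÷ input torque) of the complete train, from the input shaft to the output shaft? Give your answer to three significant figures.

Each stage contributes driven/driver: belt 5/4 = 1.25, gear mesh 35/14 = 2.5, gear mesh 45/27 = 1.6667, chain 108/24 = 4.5, gear mesh 12/36 = 0.33333.
Overall: 1.25 × 2.5 × 1.6667 × 4.5 × 0.33333 = 7.8125.

7.81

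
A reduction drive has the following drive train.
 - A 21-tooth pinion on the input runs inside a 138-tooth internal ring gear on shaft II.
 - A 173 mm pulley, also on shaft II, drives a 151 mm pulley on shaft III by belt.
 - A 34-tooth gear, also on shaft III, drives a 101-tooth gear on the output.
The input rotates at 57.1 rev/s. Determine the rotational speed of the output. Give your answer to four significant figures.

the input → shaft II (internal gear, 138/21): 57.1 ÷ 6.5714 = 8.6891 rev/s
shaft II → shaft III (belt, 151/173): 8.6891 ÷ 0.87283 = 9.9551 rev/s
shaft III → the output (gear mesh, 101/34): 9.9551 ÷ 2.9706 = 3.3512 rev/s

3.351 rev/s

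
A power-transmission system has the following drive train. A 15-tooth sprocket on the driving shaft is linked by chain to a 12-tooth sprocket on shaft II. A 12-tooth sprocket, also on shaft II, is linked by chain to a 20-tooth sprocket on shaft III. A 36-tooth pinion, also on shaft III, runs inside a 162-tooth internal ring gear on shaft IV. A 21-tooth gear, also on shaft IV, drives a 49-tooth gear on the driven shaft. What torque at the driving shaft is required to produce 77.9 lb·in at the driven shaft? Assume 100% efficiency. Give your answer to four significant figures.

5.564 lb·in

Overall ratio R = 0.8 × 1.6667 × 4.5 × 2.3333 = 14.
Input torque = output torque / R = 77.9 / 14 = 5.5643 lb·in.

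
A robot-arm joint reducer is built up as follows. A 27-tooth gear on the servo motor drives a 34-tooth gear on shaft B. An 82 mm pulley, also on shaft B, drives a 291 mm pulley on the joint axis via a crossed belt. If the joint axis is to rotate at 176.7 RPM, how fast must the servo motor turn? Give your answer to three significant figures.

Overall ratio R = 1.2593 × 3.5488 = 4.4688.
Required input speed = output speed × R = 176.7 × 4.4688 = 789.64 RPM.

790 RPM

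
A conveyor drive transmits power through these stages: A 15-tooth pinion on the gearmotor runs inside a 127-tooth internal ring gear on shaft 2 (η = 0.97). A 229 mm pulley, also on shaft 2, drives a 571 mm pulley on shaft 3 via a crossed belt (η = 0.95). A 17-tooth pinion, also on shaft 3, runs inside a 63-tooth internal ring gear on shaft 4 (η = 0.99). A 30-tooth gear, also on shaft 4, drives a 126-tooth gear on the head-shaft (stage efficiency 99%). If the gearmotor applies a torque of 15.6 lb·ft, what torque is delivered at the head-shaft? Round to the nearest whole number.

4630 lb·ft

Internal gear: ratio = 127/15 = 8.4667; torque at shaft 2 = 15.6 × 8.4667 × 0.97 = 128.12 lb·ft.
Belt: ratio = 571/229 = 2.4934; torque at shaft 3 = 128.12 × 2.4934 × 0.95 = 303.48 lb·ft.
Internal gear: ratio = 63/17 = 3.7059; torque at shaft 4 = 303.48 × 3.7059 × 0.99 = 1113.4 lb·ft.
Gear mesh: ratio = 126/30 = 4.2; torque at the head-shaft = 1113.4 × 4.2 × 0.99 = 4629.6 lb·ft.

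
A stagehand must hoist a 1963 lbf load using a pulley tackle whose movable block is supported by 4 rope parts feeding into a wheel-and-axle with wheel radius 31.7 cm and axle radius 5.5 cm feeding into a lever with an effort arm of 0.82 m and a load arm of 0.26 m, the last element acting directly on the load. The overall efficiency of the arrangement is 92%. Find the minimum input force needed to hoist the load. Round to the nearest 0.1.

29.3 lbf

Block-and-tackle MA = number of supporting rope parts = 4.
Wheel-and-axle MA = R/r = 31.7/5.5 = 5.7636.
Lever MA = effort arm / load arm = 0.82/0.26 = 3.1538.
Combined ideal MA = 4 × 5.7636 × 3.1538 = 72.71.
Actual MA = 72.71 × 0.92 = 66.894.
Effort = load / actual MA = 1963 / 66.894 = 29.345 lbf.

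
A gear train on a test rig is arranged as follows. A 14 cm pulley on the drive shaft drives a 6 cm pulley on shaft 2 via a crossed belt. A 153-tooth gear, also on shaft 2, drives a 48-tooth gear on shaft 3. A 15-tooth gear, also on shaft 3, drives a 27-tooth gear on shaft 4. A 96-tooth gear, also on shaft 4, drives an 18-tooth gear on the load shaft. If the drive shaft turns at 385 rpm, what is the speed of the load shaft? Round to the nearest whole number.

8484 rpm

belt 6/14 = 0.42857 → 385/0.42857 = 898.33 rpm
gear mesh 48/153 = 0.31373 → 898.33/0.31373 = 2863.4 rpm
gear mesh 27/15 = 1.8 → 2863.4/1.8 = 1590.8 rpm
gear mesh 18/96 = 0.1875 → 1590.8/0.1875 = 8484.3 rpm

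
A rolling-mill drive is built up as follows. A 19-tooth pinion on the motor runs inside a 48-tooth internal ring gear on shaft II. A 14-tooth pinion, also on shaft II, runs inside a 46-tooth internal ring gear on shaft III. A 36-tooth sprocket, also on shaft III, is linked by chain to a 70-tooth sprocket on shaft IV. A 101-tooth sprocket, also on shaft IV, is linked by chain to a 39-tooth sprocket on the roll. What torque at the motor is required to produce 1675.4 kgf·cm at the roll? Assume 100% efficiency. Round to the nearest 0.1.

268.8 kgf·cm

Overall ratio R = 2.5263 × 3.2857 × 1.9444 × 0.38614 = 6.2324.
Input torque = output torque / R = 1675.4 / 6.2324 = 268.82 kgf·cm.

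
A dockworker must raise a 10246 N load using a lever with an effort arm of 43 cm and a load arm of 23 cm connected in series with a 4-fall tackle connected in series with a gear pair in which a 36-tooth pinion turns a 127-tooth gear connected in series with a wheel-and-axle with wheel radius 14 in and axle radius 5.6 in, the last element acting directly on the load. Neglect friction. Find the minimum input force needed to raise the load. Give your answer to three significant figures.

155 N

Lever MA = effort arm / load arm = 43/23 = 1.8696.
Block-and-tackle MA = number of supporting rope parts = 4.
Gear pair MA = 127/36 = 3.5278.
Wheel-and-axle MA = R/r = 14/5.6 = 2.5.
Combined ideal MA = 1.8696 × 4 × 3.5278 × 2.5 = 65.954.
Effort = load / MA = 10246 / 65.954 = 155.35 N.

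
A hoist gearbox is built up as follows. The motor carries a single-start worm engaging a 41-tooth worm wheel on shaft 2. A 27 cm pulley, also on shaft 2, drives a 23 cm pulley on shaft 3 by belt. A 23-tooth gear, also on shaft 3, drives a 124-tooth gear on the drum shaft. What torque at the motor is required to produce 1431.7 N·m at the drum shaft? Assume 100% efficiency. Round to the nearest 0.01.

Overall ratio R = 41 × 0.85185 × 5.3913 = 188.3.
Input torque = output torque / R = 1431.7 / 188.3 = 7.6034 N·m.

7.60 N·m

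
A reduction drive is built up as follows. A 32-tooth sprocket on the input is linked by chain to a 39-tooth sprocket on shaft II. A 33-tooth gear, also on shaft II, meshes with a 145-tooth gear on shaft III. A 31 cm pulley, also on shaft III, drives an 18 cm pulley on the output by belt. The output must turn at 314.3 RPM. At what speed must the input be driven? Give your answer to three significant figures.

977 RPM

Overall ratio R = 1.2188 × 4.3939 × 0.58065 = 3.1094.
Required input speed = output speed × R = 314.3 × 3.1094 = 977.29 RPM.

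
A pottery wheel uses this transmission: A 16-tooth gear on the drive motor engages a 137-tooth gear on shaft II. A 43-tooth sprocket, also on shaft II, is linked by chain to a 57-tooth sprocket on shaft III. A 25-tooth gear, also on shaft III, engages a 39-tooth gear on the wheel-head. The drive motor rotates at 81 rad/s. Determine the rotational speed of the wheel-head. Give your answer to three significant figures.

4.57 rad/s

the drive motor → shaft II (gear mesh, 137/16): 81 ÷ 8.5625 = 9.4599 rad/s
shaft II → shaft III (chain, 57/43): 9.4599 ÷ 1.3256 = 7.1364 rad/s
shaft III → the wheel-head (gear mesh, 39/25): 7.1364 ÷ 1.56 = 4.5746 rad/s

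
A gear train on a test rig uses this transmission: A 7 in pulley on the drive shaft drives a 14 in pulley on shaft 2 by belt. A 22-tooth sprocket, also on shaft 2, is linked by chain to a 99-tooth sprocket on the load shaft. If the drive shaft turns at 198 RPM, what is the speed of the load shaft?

22 RPM

the drive shaft → shaft 2 (belt, 14/7): 198 ÷ 2 = 99 RPM
shaft 2 → the load shaft (chain, 99/22): 99 ÷ 4.5 = 22 RPM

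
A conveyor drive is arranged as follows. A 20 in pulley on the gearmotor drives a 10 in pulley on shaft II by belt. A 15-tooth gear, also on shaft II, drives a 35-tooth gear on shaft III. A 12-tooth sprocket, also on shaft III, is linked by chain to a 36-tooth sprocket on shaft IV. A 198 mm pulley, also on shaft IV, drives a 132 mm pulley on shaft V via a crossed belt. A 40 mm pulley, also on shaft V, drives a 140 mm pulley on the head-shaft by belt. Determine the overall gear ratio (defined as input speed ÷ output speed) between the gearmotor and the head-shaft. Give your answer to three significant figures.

Each stage contributes driven/driver: belt 10/20 = 0.5, gear mesh 35/15 = 2.3333, chain 36/12 = 3, belt 132/198 = 0.66667, belt 140/40 = 3.5.
Overall: 0.5 × 2.3333 × 3 × 0.66667 × 3.5 = 8.1667.

8.17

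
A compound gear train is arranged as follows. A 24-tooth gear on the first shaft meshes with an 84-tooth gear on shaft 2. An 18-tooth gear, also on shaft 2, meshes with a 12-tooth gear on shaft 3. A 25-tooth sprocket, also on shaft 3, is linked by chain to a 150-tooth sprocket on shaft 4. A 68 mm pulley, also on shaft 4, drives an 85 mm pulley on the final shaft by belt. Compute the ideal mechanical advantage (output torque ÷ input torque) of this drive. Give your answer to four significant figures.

Each stage contributes driven/driver: gear mesh 84/24 = 3.5, gear mesh 12/18 = 0.66667, chain 150/25 = 6, belt 85/68 = 1.25.
Overall: 3.5 × 0.66667 × 6 × 1.25 = 17.5.

17.50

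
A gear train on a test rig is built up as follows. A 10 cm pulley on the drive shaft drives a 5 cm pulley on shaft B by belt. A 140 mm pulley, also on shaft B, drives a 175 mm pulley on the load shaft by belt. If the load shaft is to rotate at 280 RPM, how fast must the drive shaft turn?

175 RPM

Overall ratio R = 0.5 × 1.25 = 0.625.
Required input speed = output speed × R = 280 × 0.625 = 175 RPM.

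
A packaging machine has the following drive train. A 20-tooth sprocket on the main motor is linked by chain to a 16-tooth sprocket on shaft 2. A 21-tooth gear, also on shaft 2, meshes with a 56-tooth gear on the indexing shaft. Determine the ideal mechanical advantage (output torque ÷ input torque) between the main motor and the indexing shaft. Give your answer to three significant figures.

Each stage contributes driven/driver: chain 16/20 = 0.8, gear mesh 56/21 = 2.6667.
Overall: 0.8 × 2.6667 = 2.1333.

2.13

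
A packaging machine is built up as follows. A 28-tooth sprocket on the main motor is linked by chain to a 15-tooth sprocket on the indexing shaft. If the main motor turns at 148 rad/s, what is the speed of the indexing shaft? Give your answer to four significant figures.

276.3 rad/s

Chain: ratio = 15/28 = 0.53571, so the indexing shaft turns at 148 / 0.53571 = 276.27 rad/s.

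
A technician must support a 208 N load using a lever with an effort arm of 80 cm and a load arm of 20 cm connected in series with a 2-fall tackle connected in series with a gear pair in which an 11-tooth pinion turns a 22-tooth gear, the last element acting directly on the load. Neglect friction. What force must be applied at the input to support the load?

Lever MA = effort arm / load arm = 80/20 = 4.
Block-and-tackle MA = number of supporting rope parts = 2.
Gear pair MA = 22/11 = 2.
Combined ideal MA = 4 × 2 × 2 = 16.
Effort = load / MA = 208 / 16 = 13 N.

13 N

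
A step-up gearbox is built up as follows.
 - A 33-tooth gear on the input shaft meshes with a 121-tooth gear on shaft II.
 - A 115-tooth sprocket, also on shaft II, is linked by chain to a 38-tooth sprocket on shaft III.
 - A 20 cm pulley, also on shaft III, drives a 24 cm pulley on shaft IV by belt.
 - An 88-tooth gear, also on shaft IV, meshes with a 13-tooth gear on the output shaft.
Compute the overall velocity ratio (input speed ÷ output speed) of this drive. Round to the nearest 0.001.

Each stage contributes driven/driver: gear mesh 121/33 = 3.6667, chain 38/115 = 0.33043, belt 24/20 = 1.2, gear mesh 13/88 = 0.14773.
Overall: 3.6667 × 0.33043 × 1.2 × 0.14773 = 0.21478.

0.215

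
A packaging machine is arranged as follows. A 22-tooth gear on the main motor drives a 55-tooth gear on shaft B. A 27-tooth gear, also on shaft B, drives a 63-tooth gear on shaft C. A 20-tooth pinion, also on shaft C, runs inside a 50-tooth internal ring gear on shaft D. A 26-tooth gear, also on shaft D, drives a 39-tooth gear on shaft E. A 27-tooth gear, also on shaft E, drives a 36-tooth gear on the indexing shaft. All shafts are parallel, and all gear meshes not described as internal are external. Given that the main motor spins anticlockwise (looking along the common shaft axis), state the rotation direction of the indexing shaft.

the main motor → shaft B: external mesh, 1 reversal → CW.
shaft B → shaft C: external mesh, 1 reversal → CCW.
shaft C → shaft D: internal mesh, same direction → CCW.
shaft D → shaft E: external mesh, 1 reversal → CW.
shaft E → the indexing shaft: external mesh, 1 reversal → CCW.
4 reversals in total — an even number — so the indexing shaft turns the same way as the main motor.

anticlockwise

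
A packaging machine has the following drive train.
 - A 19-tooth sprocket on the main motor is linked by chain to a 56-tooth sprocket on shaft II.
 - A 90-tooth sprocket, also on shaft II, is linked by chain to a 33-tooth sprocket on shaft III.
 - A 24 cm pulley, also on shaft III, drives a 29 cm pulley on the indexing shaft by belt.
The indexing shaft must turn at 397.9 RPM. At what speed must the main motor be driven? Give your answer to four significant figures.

Overall ratio R = 2.9474 × 0.36667 × 1.2083 = 1.3058.
Required input speed = output speed × R = 397.9 × 1.3058 = 519.6 RPM.

519.6 RPM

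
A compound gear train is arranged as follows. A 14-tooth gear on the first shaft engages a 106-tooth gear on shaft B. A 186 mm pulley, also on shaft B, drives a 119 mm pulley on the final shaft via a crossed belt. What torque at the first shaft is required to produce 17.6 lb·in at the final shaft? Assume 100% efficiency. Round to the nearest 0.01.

Overall ratio R = 7.5714 × 0.63978 = 4.8441.
Input torque = output torque / R = 17.6 / 4.8441 = 3.6333 lb·in.

3.63 lb·in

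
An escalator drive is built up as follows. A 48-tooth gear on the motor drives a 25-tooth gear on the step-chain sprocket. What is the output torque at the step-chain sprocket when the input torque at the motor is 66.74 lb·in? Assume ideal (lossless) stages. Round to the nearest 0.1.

34.8 lb·in

gear mesh 25/48 = 0.52083 → τ = 66.74·0.52083 = 34.76 lb·in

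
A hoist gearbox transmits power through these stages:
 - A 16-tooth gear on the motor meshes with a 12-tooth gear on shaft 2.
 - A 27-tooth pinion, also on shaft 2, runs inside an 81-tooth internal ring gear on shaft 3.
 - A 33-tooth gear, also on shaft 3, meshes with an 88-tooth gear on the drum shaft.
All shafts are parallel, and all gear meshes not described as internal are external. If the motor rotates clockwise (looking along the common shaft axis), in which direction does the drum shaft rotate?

clockwise

the motor → shaft 2: external mesh, 1 reversal → CCW.
shaft 2 → shaft 3: internal mesh, same direction → CCW.
shaft 3 → the drum shaft: external mesh, 1 reversal → CW.
2 reversals in total — an even number — so the drum shaft turns the same way as the motor.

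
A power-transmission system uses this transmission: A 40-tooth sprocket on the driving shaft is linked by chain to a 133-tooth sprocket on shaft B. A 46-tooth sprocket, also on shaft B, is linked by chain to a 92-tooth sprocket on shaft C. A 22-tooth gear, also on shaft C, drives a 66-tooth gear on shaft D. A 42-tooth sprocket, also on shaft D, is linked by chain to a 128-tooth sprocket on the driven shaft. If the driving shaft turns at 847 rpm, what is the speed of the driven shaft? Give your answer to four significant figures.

the driving shaft → shaft B (chain, 133/40): 847 ÷ 3.325 = 254.74 rpm
shaft B → shaft C (chain, 92/46): 254.74 ÷ 2 = 127.37 rpm
shaft C → shaft D (gear mesh, 66/22): 127.37 ÷ 3 = 42.456 rpm
shaft D → the driven shaft (chain, 128/42): 42.456 ÷ 3.0476 = 13.931 rpm

13.93 rpm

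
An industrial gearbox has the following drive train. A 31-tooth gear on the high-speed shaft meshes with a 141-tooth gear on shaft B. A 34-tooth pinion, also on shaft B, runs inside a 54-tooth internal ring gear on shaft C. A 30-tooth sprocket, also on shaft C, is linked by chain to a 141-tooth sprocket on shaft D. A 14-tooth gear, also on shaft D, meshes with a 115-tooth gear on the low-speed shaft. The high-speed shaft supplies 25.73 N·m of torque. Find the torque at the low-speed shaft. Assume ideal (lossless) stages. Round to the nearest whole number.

7176 N·m

gear mesh 141/31 = 4.5484 → τ = 25.73·4.5484 = 117.03 N·m
internal gear 54/34 = 1.5882 → τ = 117.03·1.5882 = 185.87 N·m
chain 141/30 = 4.7 → τ = 185.87·4.7 = 873.59 N·m
gear mesh 115/14 = 8.2143 → τ = 873.59·8.2143 = 7176 N·m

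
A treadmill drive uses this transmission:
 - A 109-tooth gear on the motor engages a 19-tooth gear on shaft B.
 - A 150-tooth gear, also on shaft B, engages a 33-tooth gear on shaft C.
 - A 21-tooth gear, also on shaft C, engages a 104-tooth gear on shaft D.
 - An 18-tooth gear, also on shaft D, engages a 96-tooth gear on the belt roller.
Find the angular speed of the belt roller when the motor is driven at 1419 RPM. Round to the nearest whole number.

1401 RPM

Gear mesh: ratio = 19/109 = 0.17431, so shaft B turns at 1419 / 0.17431 = 8140.6 RPM.
Gear mesh: ratio = 33/150 = 0.22, so shaft C turns at 8140.6 / 0.22 = 37003 RPM.
Gear mesh: ratio = 104/21 = 4.9524, so shaft D turns at 37003 / 4.9524 = 7471.7 RPM.
Gear mesh: ratio = 96/18 = 5.3333, so the belt roller turns at 7471.7 / 5.3333 = 1400.9 RPM.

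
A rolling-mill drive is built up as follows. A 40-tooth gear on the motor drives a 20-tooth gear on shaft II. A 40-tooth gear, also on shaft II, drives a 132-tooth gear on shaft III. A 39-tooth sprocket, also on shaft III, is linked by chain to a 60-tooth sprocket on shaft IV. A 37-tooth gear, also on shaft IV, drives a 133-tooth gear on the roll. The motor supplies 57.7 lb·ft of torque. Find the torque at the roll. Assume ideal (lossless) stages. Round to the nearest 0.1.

526.5 lb·ft

gear mesh 20/40 = 0.5 → τ = 57.7·0.5 = 28.85 lb·ft
gear mesh 132/40 = 3.3 → τ = 28.85·3.3 = 95.205 lb·ft
chain 60/39 = 1.5385 → τ = 95.205·1.5385 = 146.47 lb·ft
gear mesh 133/37 = 3.5946 → τ = 146.47·3.5946 = 526.5 lb·ft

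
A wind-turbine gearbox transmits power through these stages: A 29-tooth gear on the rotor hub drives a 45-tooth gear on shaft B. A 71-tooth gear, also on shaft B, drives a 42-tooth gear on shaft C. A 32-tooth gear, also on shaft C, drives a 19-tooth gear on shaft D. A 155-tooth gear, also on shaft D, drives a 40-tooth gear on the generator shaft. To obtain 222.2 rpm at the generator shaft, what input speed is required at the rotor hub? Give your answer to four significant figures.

Overall ratio R = 1.5517 × 0.59155 × 0.59375 × 0.25806 = 0.14065.
Required input speed = output speed × R = 222.2 × 0.14065 = 31.252 rpm.

31.25 rpm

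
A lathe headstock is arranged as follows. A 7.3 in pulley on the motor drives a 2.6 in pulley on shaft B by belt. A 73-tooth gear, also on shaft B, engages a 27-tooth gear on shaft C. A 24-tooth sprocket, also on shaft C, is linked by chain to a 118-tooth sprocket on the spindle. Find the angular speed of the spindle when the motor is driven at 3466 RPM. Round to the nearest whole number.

5351 RPM

belt 2.6/7.3 = 0.35616 → 3466/0.35616 = 9731.5 RPM
gear mesh 27/73 = 0.36986 → 9731.5/0.36986 = 26311 RPM
chain 118/24 = 4.9167 → 26311/4.9167 = 5351.4 RPM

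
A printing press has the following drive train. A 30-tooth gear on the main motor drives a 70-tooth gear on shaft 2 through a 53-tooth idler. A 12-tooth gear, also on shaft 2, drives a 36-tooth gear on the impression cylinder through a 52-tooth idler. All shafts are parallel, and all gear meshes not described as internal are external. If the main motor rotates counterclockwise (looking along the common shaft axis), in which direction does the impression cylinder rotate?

counterclockwise

the main motor → shaft 2: driver → idler → driven is 2 external meshes, 2 reversals → CCW.
shaft 2 → the impression cylinder: driver → idler → driven is 2 external meshes, 2 reversals → CCW.
4 reversals in total — an even number — so the impression cylinder turns the same way as the main motor.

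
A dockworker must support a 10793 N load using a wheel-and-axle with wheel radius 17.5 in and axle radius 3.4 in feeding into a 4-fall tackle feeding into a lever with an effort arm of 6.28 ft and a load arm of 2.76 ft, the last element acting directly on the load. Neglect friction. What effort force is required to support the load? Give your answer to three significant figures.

Wheel-and-axle MA = R/r = 17.5/3.4 = 5.1471.
Block-and-tackle MA = number of supporting rope parts = 4.
Lever MA = effort arm / load arm = 6.28/2.76 = 2.2754.
Combined ideal MA = 5.1471 × 4 × 2.2754 = 46.846.
Effort = load / MA = 10793 / 46.846 = 230.39 N.

230 N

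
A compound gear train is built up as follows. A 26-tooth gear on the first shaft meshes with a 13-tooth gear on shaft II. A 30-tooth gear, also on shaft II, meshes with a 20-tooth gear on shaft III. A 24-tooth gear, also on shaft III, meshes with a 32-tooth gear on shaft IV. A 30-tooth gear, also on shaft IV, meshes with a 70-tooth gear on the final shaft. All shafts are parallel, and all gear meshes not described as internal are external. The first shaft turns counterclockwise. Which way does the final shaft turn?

counterclockwise

the first shaft → shaft II: external mesh, 1 reversal → CW.
shaft II → shaft III: external mesh, 1 reversal → CCW.
shaft III → shaft IV: external mesh, 1 reversal → CW.
shaft IV → the final shaft: external mesh, 1 reversal → CCW.
4 reversals in total — an even number — so the final shaft turns the same way as the first shaft.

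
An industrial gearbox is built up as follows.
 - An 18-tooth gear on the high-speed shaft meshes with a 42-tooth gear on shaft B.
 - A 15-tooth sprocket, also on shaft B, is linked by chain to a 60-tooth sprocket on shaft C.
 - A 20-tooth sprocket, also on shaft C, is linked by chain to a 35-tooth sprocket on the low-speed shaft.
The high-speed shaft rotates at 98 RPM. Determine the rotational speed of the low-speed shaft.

6 RPM

Gear mesh: ratio = 42/18 = 2.3333, so shaft B turns at 98 / 2.3333 = 42 RPM.
Chain: ratio = 60/15 = 4, so shaft C turns at 42 / 4 = 10.5 RPM.
Chain: ratio = 35/20 = 1.75, so the low-speed shaft turns at 10.5 / 1.75 = 6 RPM.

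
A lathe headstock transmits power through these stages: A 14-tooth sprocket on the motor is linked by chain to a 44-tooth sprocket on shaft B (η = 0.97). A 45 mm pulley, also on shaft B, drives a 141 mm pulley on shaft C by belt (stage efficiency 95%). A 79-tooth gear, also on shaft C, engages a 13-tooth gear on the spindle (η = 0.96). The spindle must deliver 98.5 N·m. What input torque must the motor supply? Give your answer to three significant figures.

Overall ratio R = 3.1429 × 3.1333 × 0.16456 = 1.6205; overall efficiency η = 0.97 × 0.95 × 0.96 = 0.8846.
Input torque = output torque / (R × η) = 98.5 / (1.6205 × 0.8846) = 68.71 N·m.

68.7 N·m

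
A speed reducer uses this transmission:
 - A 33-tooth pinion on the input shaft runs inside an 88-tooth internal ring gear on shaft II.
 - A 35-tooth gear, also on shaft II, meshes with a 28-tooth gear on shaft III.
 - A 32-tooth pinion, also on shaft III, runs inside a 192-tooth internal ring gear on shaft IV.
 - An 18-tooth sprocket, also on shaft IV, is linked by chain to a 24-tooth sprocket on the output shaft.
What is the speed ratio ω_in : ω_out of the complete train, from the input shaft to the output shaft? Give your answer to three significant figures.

Each stage contributes driven/driver: internal gear 88/33 = 2.6667, gear mesh 28/35 = 0.8, internal gear 192/32 = 6, chain 24/18 = 1.3333.
Overall: 2.6667 × 0.8 × 6 × 1.3333 = 17.067.

17.1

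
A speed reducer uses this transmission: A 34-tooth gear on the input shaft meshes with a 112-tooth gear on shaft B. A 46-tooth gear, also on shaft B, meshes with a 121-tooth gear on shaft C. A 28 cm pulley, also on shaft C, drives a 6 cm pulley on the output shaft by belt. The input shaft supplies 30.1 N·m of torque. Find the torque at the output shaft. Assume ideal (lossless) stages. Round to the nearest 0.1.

55.9 N·m

gear mesh 112/34 = 3.2941 → τ = 30.1·3.2941 = 99.153 N·m
gear mesh 121/46 = 2.6304 → τ = 99.153·2.6304 = 260.82 N·m
belt 6/28 = 0.21429 → τ = 260.82·0.21429 = 55.889 N·m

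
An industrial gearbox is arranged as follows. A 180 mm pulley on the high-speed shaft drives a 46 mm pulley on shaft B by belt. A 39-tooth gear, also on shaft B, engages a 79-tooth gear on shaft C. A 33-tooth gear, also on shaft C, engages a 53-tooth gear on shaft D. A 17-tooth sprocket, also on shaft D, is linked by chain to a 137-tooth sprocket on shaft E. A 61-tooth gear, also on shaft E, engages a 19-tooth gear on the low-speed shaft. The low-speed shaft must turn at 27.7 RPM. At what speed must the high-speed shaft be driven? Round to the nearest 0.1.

57.8 RPM

Overall ratio R = 0.25556 × 2.0256 × 1.6061 × 8.0588 × 0.31148 = 2.0869.
Required input speed = output speed × R = 27.7 × 2.0869 = 57.808 RPM.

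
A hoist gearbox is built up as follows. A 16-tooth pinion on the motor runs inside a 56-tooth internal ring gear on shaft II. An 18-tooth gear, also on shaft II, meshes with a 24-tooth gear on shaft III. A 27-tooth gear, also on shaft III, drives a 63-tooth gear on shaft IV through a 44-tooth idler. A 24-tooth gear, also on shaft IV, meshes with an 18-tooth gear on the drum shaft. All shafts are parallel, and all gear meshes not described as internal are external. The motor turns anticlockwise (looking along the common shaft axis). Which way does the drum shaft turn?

anticlockwise

the motor → shaft II: internal mesh, same direction → CCW.
shaft II → shaft III: external mesh, 1 reversal → CW.
shaft III → shaft IV: driver → idler → driven is 2 external meshes, 2 reversals → CW.
shaft IV → the drum shaft: external mesh, 1 reversal → CCW.
4 reversals in total — an even number — so the drum shaft turns the same way as the motor.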